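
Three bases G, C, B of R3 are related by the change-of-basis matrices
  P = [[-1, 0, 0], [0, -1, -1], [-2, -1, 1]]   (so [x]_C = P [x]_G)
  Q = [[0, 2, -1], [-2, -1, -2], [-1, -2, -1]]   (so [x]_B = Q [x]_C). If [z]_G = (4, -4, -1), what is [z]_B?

Composing the changes, [z]_B = Q P [z]_G.
Q P = [[2, -1, -3], [6, 3, -1], [3, 3, 1]]; applying this to (4, -4, -1) gives (15, 13, -1).

(15, 13, -1)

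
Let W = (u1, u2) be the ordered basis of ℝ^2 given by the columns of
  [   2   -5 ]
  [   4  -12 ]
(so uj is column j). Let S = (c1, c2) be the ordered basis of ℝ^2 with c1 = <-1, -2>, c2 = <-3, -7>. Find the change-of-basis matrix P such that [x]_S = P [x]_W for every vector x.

Take x = uj: its W-coordinates are the j-th standard unit vector, so P e_j — column j of P — equals [uj]_S.
u1 = -2c1 + 0·c2, giving column 1 = <-2, 0>; repeating for each j gives P = [[-2, -1], [0, 2]].

[[-2, -1], [0, 2]]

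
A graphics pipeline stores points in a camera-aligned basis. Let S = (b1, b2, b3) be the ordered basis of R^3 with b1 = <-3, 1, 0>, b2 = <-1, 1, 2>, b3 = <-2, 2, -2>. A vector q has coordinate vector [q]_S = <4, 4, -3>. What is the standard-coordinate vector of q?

By definition q = 4b1 + 4b2 - 3b3.
Summing componentwise gives <-10, 2, 14>.

<-10, 2, 14>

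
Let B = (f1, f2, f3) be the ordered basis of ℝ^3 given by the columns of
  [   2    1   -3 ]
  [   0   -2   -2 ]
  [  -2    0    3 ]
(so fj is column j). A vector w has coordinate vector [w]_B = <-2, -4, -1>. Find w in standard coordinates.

<-5, 10, 1>

The coordinates say w = -2f1 - 4f2 - f3; adding the scaled basis vectors gives <-5, 10, 1>.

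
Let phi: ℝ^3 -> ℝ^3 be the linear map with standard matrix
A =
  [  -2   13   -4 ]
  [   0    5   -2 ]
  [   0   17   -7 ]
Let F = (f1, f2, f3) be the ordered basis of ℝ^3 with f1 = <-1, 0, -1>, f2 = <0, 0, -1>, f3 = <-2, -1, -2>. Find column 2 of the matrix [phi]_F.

Column 2 of [phi]_F is the F-coordinate vector of phi(f2).
In standard coordinates phi(f2) = A f2 = <4, 2, 7>.
Converting to F: <4, 2, 7> = 0·f1 - 3f2 - 2f3, so the coordinate vector is <0, -3, -2>.

<0, -3, -2>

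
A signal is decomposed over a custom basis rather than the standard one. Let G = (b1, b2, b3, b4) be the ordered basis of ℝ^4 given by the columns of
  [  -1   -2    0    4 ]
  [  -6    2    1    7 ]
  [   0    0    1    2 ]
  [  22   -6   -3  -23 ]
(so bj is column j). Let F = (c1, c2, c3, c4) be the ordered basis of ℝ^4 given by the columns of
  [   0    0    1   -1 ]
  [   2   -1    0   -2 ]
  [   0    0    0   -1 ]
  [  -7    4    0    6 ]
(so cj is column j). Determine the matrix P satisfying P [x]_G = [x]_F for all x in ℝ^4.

Column j of P is [bj]_F, since P maps G-coordinates to F-coordinates.
Expressing b1 in F: b1 = -2c1 + 2c2 - c3 + 0·c4, so column 1 of P is <-2, 2, -1, 0>.
Doing the same for each bj gives P = [[-2, 2, -1, 1], [2, 2, -1, -1], [-1, -2, -1, 2], [0, 0, -1, -2]].

[[-2, 2, -1, 1], [2, 2, -1, -1], [-1, -2, -1, 2], [0, 0, -1, -2]]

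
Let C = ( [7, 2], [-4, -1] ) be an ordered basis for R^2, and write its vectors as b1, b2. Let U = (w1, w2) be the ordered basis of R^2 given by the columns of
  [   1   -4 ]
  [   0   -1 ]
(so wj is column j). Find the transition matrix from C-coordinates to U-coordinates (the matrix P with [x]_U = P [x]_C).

Column j of P is [bj]_U, since P maps C-coordinates to U-coordinates.
Expressing b1 in U: b1 = -w1 - 2w2, so column 1 of P is [-1, -2].
Doing the same for each bj gives P = [[-1, 0], [-2, 1]].

[[-1, 0], [-2, 1]]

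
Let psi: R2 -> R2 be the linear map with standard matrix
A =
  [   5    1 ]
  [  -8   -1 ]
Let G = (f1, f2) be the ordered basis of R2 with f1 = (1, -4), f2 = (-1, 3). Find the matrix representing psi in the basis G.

[[1, 1], [0, 3]]

The j-th column of [psi]_G is [psi(fj)]_G.
psi(f1) = A f1 = (1, -4) = f1 + 0·f2, so column 1 is (1, 0).
Repeating for f2 and assembling the columns gives [[1, 1], [0, 3]].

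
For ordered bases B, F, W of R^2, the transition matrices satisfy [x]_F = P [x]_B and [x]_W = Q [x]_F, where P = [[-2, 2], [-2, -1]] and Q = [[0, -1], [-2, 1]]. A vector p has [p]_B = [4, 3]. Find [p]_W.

[11, -7]

First [p]_F = P [p]_B = [-2, -11].
Then [p]_W = Q [p]_F = [11, -7].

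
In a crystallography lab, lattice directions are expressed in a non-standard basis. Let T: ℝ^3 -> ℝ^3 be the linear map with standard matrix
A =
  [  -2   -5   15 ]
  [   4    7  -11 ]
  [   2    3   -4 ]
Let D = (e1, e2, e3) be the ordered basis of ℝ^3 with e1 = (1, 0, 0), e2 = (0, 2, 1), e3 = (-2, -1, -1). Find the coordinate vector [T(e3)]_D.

Compute T(e3) = A e3 = (-6, -4, -3) in standard coordinates.
Then write this in D-coordinates: solve for y in y_1 e1 + ... + y_3 e3 = (-6, -4, -3).
This gives y = (-2, -1, 2), which is column 3 of [T]_D.

(-2, -1, 2)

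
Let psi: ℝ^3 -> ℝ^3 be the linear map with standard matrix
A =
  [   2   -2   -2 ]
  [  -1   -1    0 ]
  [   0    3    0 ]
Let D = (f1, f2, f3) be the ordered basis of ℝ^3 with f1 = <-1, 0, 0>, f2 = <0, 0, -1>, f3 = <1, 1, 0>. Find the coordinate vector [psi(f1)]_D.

<3, 0, 1>

Compute psi(f1) = A f1 = <-2, 1, 0> in standard coordinates.
Then write this in D-coordinates: solve for y in y_1 f1 + ... + y_3 f3 = <-2, 1, 0>.
This gives y = <3, 0, 1>, which is column 1 of [psi]_D.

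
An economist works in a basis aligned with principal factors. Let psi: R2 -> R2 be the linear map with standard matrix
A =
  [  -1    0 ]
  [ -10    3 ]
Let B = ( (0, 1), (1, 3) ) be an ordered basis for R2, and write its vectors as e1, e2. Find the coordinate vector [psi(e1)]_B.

Compute psi(e1) = A e1 = (0, 3) in standard coordinates.
Then write this in B-coordinates: solve for y in y_1 e1 + y_2 e2 = (0, 3).
This gives y = (3, 0), which is column 1 of [psi]_B.

(3, 0)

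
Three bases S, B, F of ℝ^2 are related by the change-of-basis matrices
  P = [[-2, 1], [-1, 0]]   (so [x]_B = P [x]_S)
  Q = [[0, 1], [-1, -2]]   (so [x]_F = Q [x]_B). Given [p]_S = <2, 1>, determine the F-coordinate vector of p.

First [p]_B = P [p]_S = <-3, -2>.
Then [p]_F = Q [p]_B = <-2, 7>.

<-2, 7>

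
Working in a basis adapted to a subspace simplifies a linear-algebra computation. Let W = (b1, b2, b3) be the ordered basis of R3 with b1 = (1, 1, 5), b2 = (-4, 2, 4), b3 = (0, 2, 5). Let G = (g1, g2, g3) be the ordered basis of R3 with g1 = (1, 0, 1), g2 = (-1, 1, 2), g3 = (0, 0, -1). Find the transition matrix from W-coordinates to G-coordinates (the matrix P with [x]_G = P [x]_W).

Column j of P is [bj]_G, since P maps W-coordinates to G-coordinates.
Expressing b1 in G: b1 = 2g1 + g2 - g3, so column 1 of P is (2, 1, -1).
Doing the same for each bj gives P = [[2, -2, 2], [1, 2, 2], [-1, -2, 1]].

[[2, -2, 2], [1, 2, 2], [-1, -2, 1]]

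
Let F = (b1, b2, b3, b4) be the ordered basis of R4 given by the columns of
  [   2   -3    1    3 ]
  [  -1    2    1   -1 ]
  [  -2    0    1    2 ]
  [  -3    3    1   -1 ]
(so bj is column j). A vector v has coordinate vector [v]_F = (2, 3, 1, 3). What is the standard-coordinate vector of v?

By definition v = 2b1 + 3b2 + b3 + 3b4.
Summing componentwise gives (5, 2, 3, 1).

(5, 2, 3, 1)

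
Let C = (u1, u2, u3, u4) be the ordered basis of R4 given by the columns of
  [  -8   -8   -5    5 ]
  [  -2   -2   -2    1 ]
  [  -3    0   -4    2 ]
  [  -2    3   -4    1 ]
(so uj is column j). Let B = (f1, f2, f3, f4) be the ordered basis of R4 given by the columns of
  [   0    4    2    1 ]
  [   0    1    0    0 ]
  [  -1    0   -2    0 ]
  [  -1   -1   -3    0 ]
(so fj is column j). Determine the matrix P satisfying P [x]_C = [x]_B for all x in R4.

Column j of P is [uj]_B, since P maps C-coordinates to B-coordinates.
Expressing u1 in B: u1 = f1 - 2f2 + f3 - 2f4, so column 1 of P is (1, -2, 1, -2).
Doing the same for each uj gives P = [[1, 2, 0, -2], [-2, -2, -2, 1], [1, -1, 2, 0], [-2, 2, -1, 1]].

[[1, 2, 0, -2], [-2, -2, -2, 1], [1, -1, 2, 0], [-2, 2, -1, 1]]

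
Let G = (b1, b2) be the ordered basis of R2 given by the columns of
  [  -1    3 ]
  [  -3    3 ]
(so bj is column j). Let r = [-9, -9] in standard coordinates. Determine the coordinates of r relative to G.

[r]_G is the unique c with M c = r, where M has columns b1, b2.
System: -c_1 + 3c_2 = -9, -3c_1 + 3c_2 = -9; solving gives c_1 = 0, c_2 = -3.
Check: 0·b1 - 3b2 = [-9, -9].

[0, -3]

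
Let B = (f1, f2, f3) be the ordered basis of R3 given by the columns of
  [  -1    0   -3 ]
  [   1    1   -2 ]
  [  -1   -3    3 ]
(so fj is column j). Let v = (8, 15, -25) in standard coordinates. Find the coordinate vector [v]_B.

(4, 3, -4)

We seek scalars with c_1 f1 + ... + c_3 f3 = v; equivalently solve M c = v where the columns of M are f1, ..., f3.
Solving this 3x3 system gives c = (4, 3, -4).
Check: 4f1 + 3f2 - 4f3 = (8, 15, -25).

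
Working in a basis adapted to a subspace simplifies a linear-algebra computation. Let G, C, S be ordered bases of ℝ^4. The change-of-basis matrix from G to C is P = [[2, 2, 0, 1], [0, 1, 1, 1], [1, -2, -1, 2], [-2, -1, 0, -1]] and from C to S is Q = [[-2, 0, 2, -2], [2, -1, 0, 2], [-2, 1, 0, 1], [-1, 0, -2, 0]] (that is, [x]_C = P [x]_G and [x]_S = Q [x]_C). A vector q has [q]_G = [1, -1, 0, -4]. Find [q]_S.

[-8, 3, 6, 14]

Apply P to get C-coordinates [-4, -5, -5, 3], then Q to get S-coordinates.
The result is [q]_S = [-8, 3, 6, 14].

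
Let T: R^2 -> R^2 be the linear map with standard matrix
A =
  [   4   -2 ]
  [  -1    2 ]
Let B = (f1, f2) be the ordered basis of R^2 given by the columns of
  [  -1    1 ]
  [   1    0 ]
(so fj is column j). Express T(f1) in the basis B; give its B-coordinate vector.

<3, -3>

Compute T(f1) = A f1 = <-6, 3> in standard coordinates.
Then write this in B-coordinates: solve for y in y_1 f1 + y_2 f2 = <-6, 3>.
This gives y = <3, -3>, which is column 1 of [T]_B.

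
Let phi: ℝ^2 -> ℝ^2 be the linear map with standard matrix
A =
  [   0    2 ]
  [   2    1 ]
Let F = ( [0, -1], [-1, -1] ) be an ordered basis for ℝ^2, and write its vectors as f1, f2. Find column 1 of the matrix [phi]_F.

Column 1 of [phi]_F is the F-coordinate vector of phi(f1).
In standard coordinates phi(f1) = A f1 = [-2, -1].
Converting to F: [-2, -1] = -f1 + 2f2, so the coordinate vector is [-1, 2].

[-1, 2]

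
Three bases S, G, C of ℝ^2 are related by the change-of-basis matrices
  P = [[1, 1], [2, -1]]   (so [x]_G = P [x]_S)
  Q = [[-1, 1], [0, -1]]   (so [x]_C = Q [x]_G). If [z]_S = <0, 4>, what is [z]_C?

<-8, 4>

Apply P to get G-coordinates <4, -4>, then Q to get C-coordinates.
The result is [z]_C = <-8, 4>.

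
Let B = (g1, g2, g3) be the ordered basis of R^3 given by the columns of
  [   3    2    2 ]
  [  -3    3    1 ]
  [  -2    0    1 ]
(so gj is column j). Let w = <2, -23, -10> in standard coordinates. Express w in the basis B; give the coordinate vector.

<4, -3, -2>

[w]_B is the unique c with M c = w, where M has columns g1, ..., g3.
Solving this 3x3 system gives c = (4, -3, -2).
Check: 4g1 - 3g2 - 2g3 = <2, -23, -10>.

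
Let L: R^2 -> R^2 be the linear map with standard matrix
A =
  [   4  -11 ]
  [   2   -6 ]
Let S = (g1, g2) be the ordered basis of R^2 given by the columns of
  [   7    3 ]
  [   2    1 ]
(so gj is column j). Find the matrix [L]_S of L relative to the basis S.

[[0, 1], [2, -2]]

With P the matrix whose columns are g1, g2, [L]_S = P^(-1) A P.
Column by column: L(g1) = A g1 = <6, 2>; its S-coordinates <0, 2> give column 1.
Continuing for each basis vector yields [L]_S = [[0, 1], [2, -2]].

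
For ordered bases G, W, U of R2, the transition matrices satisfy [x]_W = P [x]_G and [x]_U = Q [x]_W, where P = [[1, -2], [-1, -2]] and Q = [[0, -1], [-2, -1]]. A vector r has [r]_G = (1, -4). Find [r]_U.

Apply P to get W-coordinates (9, 7), then Q to get U-coordinates.
The result is [r]_U = (-7, -25).

(-7, -25)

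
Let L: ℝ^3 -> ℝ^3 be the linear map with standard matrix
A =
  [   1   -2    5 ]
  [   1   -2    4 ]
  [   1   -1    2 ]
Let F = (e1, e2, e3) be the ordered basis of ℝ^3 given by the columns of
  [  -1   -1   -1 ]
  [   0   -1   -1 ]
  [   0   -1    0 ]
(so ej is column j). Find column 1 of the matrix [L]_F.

(0, 1, 0)

Column 1 of [L]_F is the F-coordinate vector of L(e1).
In standard coordinates L(e1) = A e1 = (-1, -1, -1).
Converting to F: (-1, -1, -1) = 0·e1 + e2 + 0·e3, so the coordinate vector is (0, 1, 0).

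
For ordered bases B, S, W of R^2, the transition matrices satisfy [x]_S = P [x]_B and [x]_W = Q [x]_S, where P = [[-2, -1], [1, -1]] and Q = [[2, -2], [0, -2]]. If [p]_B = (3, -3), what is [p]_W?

Apply P to get S-coordinates (-3, 6), then Q to get W-coordinates.
The result is [p]_W = (-18, -12).

(-18, -12)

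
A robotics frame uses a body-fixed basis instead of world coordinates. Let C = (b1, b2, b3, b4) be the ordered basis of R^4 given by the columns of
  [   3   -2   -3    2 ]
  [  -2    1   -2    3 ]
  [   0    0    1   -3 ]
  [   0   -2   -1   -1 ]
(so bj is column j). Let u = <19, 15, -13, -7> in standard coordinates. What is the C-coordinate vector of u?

<3, 4, -4, 3>

Write u = c_1 b1 + ... + c_4 b4 and solve for the c_i.
Row-reducing the augmented matrix [M | u] gives c = (3, 4, -4, 3).
Check: 3b1 + 4b2 - 4b3 + 3b4 = <19, 15, -13, -7>.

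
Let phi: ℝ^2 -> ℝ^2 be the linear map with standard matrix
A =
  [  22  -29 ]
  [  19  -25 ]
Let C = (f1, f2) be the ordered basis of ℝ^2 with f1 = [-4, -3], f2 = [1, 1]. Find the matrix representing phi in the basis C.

The j-th column of [phi]_C is [phi(fj)]_C.
phi(f1) = A f1 = [-1, -1] = 0·f1 - f2, so column 1 is [0, -1].
Repeating for f2 and assembling the columns gives [[0, 1], [-1, -3]].

[[0, 1], [-1, -3]]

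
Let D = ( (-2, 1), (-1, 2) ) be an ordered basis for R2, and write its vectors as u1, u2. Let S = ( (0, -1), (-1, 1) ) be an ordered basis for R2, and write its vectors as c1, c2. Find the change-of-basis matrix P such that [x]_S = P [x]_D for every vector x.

[[1, -1], [2, 1]]

Column j of P is [uj]_S, since P maps D-coordinates to S-coordinates.
Expressing u1 in S: u1 = c1 + 2c2, so column 1 of P is (1, 2).
Doing the same for each uj gives P = [[1, -1], [2, 1]].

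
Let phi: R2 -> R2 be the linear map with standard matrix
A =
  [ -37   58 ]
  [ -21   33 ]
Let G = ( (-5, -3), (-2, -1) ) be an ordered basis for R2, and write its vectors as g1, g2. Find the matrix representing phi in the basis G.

[[-1, -2], [-3, -3]]

Let P have columns g1, g2. Then [phi]_G = P^(-1) A P.
Here det P = -1, so P^(-1) is integer; computing A P first and then P^(-1)(A P) gives [[-1, -2], [-3, -3]].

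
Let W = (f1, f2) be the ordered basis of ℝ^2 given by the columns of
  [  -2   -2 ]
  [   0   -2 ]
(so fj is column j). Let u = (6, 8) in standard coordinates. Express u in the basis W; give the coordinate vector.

Write u = c_1 f1 + c_2 f2 and solve for the c_i.
System: -2c_1 - 2c_2 = 6, 0c_1 - 2c_2 = 8; solving gives c_1 = 1, c_2 = -4.
Check: f1 - 4f2 = (6, 8).

(1, -4)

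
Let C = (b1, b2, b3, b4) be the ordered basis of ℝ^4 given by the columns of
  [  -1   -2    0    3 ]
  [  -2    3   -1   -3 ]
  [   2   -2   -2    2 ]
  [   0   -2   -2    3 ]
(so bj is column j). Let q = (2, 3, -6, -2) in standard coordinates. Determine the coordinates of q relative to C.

We seek scalars with c_1 b1 + ... + c_4 b4 = q; equivalently solve M c = q where the columns of M are b1, ..., b4.
Gaussian elimination on [M | q] yields c = (-2, 0, 1, 0).
Check: -2b1 + 0·b2 + b3 + 0·b4 = (2, 3, -6, -2).

(-2, 0, 1, 0)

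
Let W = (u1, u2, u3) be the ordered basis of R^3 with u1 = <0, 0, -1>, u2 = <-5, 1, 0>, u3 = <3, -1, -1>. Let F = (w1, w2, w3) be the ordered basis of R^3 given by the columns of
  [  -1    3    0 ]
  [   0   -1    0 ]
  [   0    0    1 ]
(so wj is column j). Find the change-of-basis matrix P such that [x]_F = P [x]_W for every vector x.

[[0, 2, 0], [0, -1, 1], [-1, 0, -1]]

Take x = uj: its W-coordinates are the j-th standard unit vector, so P e_j — column j of P — equals [uj]_F.
u1 = 0·w1 + 0·w2 - w3, giving column 1 = <0, 0, -1>; repeating for each j gives P = [[0, 2, 0], [0, -1, 1], [-1, 0, -1]].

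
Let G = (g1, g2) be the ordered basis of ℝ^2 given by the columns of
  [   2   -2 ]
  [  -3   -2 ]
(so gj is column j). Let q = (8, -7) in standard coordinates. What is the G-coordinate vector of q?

(3, -1)

[q]_G is the unique c with M c = q, where M has columns g1, g2.
System: 2c_1 - 2c_2 = 8, -3c_1 - 2c_2 = -7; solving gives c_1 = 3, c_2 = -1.
Check: 3g1 - g2 = (8, -7).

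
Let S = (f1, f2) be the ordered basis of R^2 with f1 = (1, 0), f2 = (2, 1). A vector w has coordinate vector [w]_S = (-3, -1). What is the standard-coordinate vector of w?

w = M [w]_S, where M has columns f1, f2.
Carrying out the matrix-vector product, w = (-5, -1).

(-5, -1)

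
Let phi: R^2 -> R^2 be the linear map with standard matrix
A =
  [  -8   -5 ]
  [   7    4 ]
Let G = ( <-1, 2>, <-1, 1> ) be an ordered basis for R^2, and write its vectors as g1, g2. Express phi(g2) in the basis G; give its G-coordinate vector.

Compute phi(g2) = A g2 = <3, -3> in standard coordinates.
Then write this in G-coordinates: solve for y in y_1 g1 + y_2 g2 = <3, -3>.
This gives y = <0, -3>, which is column 2 of [phi]_G.

<0, -3>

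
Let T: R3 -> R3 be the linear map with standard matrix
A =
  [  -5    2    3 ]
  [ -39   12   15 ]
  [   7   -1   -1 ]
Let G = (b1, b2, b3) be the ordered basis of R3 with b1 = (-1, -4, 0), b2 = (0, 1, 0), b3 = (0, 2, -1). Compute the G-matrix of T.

[[3, -2, -1], [-3, 2, 3], [3, 1, 1]]

Let P have columns b1, ..., b3. Then [T]_G = P^(-1) A P.
Here det P = 1, so P^(-1) is integer; computing A P first and then P^(-1)(A P) gives [[3, -2, -1], [-3, 2, 3], [3, 1, 1]].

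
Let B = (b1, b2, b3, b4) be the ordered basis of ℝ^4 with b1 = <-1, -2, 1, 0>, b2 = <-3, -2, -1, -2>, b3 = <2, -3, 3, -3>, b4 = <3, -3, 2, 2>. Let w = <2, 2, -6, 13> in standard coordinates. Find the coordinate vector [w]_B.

<-2, 1, -3, 3>

Write w = c_1 b1 + ... + c_4 b4 and solve for the c_i.
Gaussian elimination on [M | w] yields c = (-2, 1, -3, 3).
Check: -2b1 + b2 - 3b3 + 3b4 = <2, 2, -6, 13>.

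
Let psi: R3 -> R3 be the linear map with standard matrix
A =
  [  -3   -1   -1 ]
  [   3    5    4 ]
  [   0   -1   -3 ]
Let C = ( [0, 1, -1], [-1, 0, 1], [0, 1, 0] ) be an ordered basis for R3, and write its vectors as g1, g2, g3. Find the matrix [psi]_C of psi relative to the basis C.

The j-th column of [psi]_C is [psi(gj)]_C.
psi(g1) = A g1 = [0, 1, 2] = -2g1 + 0·g2 + 3g3, so column 1 is [-2, 0, 3].
Repeating for g2, g3 and assembling the columns gives [[-2, 1, 2], [0, -2, 1], [3, 0, 3]].

[[-2, 1, 2], [0, -2, 1], [3, 0, 3]]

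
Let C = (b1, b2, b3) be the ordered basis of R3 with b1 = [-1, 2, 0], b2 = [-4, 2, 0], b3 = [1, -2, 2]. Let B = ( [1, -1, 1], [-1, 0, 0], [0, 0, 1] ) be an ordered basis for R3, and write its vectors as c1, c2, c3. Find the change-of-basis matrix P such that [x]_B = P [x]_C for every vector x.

[[-2, -2, 2], [-1, 2, 1], [2, 2, 0]]

Take x = bj: its C-coordinates are the j-th standard unit vector, so P e_j — column j of P — equals [bj]_B.
b1 = -2c1 - c2 + 2c3, giving column 1 = [-2, -1, 2]; repeating for each j gives P = [[-2, -2, 2], [-1, 2, 1], [2, 2, 0]].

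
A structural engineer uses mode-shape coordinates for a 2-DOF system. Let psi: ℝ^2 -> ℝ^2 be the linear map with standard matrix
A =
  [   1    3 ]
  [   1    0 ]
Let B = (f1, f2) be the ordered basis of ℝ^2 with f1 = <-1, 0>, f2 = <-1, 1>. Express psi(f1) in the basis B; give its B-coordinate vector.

<2, -1>

Compute psi(f1) = A f1 = <-1, -1> in standard coordinates.
Then write this in B-coordinates: solve for y in y_1 f1 + y_2 f2 = <-1, -1>.
This gives y = <2, -1>, which is column 1 of [psi]_B.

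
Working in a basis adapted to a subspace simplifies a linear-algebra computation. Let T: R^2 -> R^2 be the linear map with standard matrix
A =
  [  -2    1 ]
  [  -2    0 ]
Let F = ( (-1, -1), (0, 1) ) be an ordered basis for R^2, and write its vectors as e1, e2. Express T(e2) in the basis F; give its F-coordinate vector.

Compute T(e2) = A e2 = (1, 0) in standard coordinates.
Then write this in F-coordinates: solve for y in y_1 e1 + y_2 e2 = (1, 0).
This gives y = (-1, -1), which is column 2 of [T]_F.

(-1, -1)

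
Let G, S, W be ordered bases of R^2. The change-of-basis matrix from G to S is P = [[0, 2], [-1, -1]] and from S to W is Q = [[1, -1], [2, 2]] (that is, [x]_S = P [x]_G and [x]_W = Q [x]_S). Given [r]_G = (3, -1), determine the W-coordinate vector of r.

First [r]_S = P [r]_G = (-2, -2).
Then [r]_W = Q [r]_S = (0, -8).

(0, -8)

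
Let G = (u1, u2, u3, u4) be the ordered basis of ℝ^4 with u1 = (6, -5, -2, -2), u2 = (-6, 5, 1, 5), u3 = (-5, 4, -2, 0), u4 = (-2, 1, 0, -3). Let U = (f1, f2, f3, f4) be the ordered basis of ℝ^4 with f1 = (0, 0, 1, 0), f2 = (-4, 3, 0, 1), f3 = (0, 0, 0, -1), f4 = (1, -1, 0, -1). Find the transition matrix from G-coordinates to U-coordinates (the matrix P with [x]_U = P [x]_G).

[[-2, 1, -2, 0], [-1, 1, 1, 1], [-1, -2, 2, 2], [2, -2, -1, 2]]

Let M have columns uj and N have columns fj. Then for every x, N [x]_U = x = M [x]_G, so P = N^(-1) M.
Since det N = 1, N^(-1) has integer entries; multiplying gives P = [[-2, 1, -2, 0], [-1, 1, 1, 1], [-1, -2, 2, 2], [2, -2, -1, 2]].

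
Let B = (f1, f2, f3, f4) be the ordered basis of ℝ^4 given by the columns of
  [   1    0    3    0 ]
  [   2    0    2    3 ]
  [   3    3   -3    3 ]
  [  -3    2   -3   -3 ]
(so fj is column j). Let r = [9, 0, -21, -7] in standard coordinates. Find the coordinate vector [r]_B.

[0, -2, 3, -2]

[r]_B is the unique c with M c = r, where M has columns f1, ..., f4.
Row-reducing the augmented matrix [M | r] gives c = (0, -2, 3, -2).
Check: 0·f1 - 2f2 + 3f3 - 2f4 = [9, 0, -21, -7].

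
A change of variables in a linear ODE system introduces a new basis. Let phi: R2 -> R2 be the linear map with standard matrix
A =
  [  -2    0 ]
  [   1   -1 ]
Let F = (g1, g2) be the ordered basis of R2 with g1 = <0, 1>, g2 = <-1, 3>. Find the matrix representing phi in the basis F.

With P the matrix whose columns are g1, g2, [phi]_F = P^(-1) A P.
Column by column: phi(g1) = A g1 = <0, -1>; its F-coordinates <-1, 0> give column 1.
Continuing for each basis vector yields [phi]_F = [[-1, 2], [0, -2]].

[[-1, 2], [0, -2]]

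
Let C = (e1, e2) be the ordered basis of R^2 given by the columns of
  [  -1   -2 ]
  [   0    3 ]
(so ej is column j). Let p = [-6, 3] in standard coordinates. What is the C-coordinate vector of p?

Write p = c_1 e1 + c_2 e2 and solve for the c_i.
System: -c_1 - 2c_2 = -6, 0c_1 + 3c_2 = 3; solving gives c_1 = 4, c_2 = 1.
Check: 4e1 + e2 = [-6, 3].

[4, 1]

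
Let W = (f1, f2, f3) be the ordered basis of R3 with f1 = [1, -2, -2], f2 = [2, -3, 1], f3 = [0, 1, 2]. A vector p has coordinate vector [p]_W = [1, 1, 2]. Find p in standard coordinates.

By definition p = f1 + f2 + 2f3.
Summing componentwise gives [3, -3, 3].

[3, -3, 3]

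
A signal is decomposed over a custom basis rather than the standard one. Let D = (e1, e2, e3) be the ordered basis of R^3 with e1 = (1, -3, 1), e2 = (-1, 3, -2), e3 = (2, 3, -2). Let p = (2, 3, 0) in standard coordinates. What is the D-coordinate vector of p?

[p]_D is the unique c with M c = p, where M has columns e1, ..., e3.
Row-reducing the augmented matrix [M | p] gives c = (-2, -2, 1).
Check: -2e1 - 2e2 + e3 = (2, 3, 0).

(-2, -2, 1)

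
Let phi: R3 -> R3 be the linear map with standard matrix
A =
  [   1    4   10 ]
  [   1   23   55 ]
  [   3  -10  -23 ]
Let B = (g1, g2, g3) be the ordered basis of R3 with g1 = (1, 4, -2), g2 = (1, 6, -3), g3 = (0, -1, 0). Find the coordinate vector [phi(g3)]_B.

(-2, -2, 3)

Column 3 of [phi]_B is the B-coordinate vector of phi(g3).
In standard coordinates phi(g3) = A g3 = (-4, -23, 10).
Converting to B: (-4, -23, 10) = -2g1 - 2g2 + 3g3, so the coordinate vector is (-2, -2, 3).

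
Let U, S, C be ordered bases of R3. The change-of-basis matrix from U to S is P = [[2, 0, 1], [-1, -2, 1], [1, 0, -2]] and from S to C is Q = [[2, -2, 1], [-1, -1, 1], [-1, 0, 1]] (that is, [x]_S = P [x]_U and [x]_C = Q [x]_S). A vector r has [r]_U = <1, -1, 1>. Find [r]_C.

Composing the changes, [r]_C = Q P [r]_U.
Q P = [[7, 4, -2], [0, 2, -4], [-1, 0, -3]]; applying this to <1, -1, 1> gives <1, -6, -4>.

<1, -6, -4>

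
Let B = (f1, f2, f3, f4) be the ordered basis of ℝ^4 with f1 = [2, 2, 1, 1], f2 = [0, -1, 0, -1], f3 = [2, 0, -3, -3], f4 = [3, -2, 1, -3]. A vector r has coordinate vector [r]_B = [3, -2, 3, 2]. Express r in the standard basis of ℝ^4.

[18, 4, -4, -10]

The coordinates say r = 3f1 - 2f2 + 3f3 + 2f4; adding the scaled basis vectors gives [18, 4, -4, -10].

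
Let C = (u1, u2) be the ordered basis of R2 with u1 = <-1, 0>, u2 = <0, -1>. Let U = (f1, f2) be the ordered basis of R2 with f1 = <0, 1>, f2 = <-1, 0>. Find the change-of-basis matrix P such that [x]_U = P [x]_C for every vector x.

[[0, -1], [1, 0]]

Let M have columns uj and N have columns fj. Then for every x, N [x]_U = x = M [x]_C, so P = N^(-1) M.
Since det N = 1, N^(-1) has integer entries; multiplying gives P = [[0, -1], [1, 0]].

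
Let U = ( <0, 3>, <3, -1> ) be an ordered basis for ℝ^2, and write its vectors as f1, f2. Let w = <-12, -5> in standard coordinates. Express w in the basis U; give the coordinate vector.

We seek scalars with c_1 f1 + c_2 f2 = w; equivalently solve M c = w where the columns of M are f1, f2.
System: 0c_1 + 3c_2 = -12, 3c_1 - c_2 = -5; solving gives c_1 = -3, c_2 = -4.
Check: -3f1 - 4f2 = <-12, -5>.

<-3, -4>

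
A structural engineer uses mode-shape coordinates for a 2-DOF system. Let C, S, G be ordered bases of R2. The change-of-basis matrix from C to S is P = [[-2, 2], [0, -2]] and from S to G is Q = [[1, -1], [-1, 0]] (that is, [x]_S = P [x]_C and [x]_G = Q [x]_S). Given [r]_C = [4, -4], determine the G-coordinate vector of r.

Composing the changes, [r]_G = Q P [r]_C.
Q P = [[-2, 4], [2, -2]]; applying this to [4, -4] gives [-24, 16].

[-24, 16]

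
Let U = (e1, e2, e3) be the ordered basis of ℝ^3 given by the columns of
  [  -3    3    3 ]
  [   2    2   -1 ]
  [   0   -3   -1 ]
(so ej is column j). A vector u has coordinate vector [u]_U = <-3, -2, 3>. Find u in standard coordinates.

u = M [u]_U, where M has columns e1, ..., e3.
Carrying out the matrix-vector product, u = <12, -13, 3>.

<12, -13, 3>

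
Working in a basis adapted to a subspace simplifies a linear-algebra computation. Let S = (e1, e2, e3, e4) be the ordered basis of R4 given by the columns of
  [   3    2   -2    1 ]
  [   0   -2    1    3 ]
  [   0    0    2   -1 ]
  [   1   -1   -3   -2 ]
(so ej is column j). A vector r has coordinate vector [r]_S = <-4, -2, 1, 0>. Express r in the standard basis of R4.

<-18, 5, 2, -5>

By definition r = -4e1 - 2e2 + e3 + 0·e4.
Summing componentwise gives <-18, 5, 2, -5>.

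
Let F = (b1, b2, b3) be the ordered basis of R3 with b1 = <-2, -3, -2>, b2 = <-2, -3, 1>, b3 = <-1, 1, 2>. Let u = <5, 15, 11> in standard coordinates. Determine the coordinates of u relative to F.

Write u = c_1 b1 + ... + c_3 b3 and solve for the c_i.
Row-reducing the augmented matrix [M | u] gives c = (-3, -1, 3).
Check: -3b1 - b2 + 3b3 = <5, 15, 11>.

<-3, -1, 3>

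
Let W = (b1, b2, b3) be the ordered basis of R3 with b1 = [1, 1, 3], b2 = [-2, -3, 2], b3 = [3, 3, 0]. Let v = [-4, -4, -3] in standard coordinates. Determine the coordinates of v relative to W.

[-1, 0, -1]

[v]_W is the unique c with M c = v, where M has columns b1, ..., b3.
Row-reducing the augmented matrix [M | v] gives c = (-1, 0, -1).
Check: -b1 + 0·b2 - b3 = [-4, -4, -3].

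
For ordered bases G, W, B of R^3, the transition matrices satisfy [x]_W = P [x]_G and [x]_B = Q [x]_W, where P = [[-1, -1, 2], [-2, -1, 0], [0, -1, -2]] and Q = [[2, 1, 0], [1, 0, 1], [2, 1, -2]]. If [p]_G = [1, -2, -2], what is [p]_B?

Composing the changes, [p]_B = Q P [p]_G.
Q P = [[-4, -3, 4], [-1, -2, 0], [-4, -1, 8]]; applying this to [1, -2, -2] gives [-6, 3, -18].

[-6, 3, -18]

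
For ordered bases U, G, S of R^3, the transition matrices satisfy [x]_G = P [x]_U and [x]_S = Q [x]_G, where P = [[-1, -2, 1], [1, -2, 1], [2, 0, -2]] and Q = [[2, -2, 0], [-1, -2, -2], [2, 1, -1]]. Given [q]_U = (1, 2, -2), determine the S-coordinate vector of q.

Apply P to get G-coordinates (-7, -5, 6), then Q to get S-coordinates.
The result is [q]_S = (-4, 5, -25).

(-4, 5, -25)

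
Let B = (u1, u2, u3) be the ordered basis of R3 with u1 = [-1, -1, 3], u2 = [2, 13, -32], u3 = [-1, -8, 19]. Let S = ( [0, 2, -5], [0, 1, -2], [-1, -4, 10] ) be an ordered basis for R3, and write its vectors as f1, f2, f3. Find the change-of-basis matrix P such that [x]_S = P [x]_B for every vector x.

Column j of P is [uj]_S, since P maps B-coordinates to S-coordinates.
Expressing u1 in S: u1 = f1 + f2 + f3, so column 1 of P is [1, 1, 1].
Doing the same for each uj gives P = [[1, 2, -1], [1, 1, -2], [1, -2, 1]].

[[1, 2, -1], [1, 1, -2], [1, -2, 1]]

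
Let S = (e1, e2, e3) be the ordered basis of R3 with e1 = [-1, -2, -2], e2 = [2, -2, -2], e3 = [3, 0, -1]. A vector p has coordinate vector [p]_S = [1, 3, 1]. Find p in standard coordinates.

By definition p = e1 + 3e2 + e3.
Summing componentwise gives [8, -8, -9].

[8, -8, -9]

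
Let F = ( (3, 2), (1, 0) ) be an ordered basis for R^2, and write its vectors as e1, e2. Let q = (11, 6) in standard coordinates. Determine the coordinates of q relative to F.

(3, 2)

Write q = c_1 e1 + c_2 e2 and solve for the c_i.
System: 3c_1 + c_2 = 11, 2c_1 + 0c_2 = 6; solving gives c_1 = 3, c_2 = 2.
Check: 3e1 + 2e2 = (11, 6).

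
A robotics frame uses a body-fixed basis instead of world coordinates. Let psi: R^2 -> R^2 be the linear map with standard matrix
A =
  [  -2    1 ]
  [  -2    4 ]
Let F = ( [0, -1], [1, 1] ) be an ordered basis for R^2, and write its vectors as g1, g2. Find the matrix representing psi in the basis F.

[[3, -3], [-1, -1]]

Let P have columns g1, g2. Then [psi]_F = P^(-1) A P.
Here det P = 1, so P^(-1) is integer; computing A P first and then P^(-1)(A P) gives [[3, -3], [-1, -1]].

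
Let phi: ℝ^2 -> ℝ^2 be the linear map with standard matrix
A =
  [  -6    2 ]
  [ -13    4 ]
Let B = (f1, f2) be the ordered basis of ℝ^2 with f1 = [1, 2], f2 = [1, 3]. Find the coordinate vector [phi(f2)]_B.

Compute phi(f2) = A f2 = [0, -1] in standard coordinates.
Then write this in B-coordinates: solve for y in y_1 f1 + y_2 f2 = [0, -1].
This gives y = [1, -1], which is column 2 of [phi]_B.

[1, -1]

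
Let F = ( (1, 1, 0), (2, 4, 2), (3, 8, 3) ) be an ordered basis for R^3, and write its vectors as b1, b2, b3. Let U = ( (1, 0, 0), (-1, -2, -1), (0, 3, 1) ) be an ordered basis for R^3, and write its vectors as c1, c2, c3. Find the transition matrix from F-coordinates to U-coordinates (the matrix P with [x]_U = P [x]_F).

Take x = bj: its F-coordinates are the j-th standard unit vector, so P e_j — column j of P — equals [bj]_U.
b1 = 2c1 + c2 + c3, giving column 1 = (2, 1, 1); repeating for each j gives P = [[2, 0, 2], [1, -2, -1], [1, 0, 2]].

[[2, 0, 2], [1, -2, -1], [1, 0, 2]]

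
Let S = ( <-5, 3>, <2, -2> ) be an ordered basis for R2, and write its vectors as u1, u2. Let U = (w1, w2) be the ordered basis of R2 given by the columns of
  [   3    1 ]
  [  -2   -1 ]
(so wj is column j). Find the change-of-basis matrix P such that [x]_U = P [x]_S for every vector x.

[[-2, 0], [1, 2]]

Let M have columns uj and N have columns wj. Then for every x, N [x]_U = x = M [x]_S, so P = N^(-1) M.
Since det N = -1, N^(-1) has integer entries; multiplying gives P = [[-2, 0], [1, 2]].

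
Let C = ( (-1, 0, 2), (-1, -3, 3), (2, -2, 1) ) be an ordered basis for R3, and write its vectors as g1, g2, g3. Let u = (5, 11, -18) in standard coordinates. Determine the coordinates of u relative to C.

We seek scalars with c_1 g1 + ... + c_3 g3 = u; equivalently solve M c = u where the columns of M are g1, ..., g3.
Solving this 3x3 system gives c = (-4, -3, -1).
Check: -4g1 - 3g2 - g3 = (5, 11, -18).

(-4, -3, -1)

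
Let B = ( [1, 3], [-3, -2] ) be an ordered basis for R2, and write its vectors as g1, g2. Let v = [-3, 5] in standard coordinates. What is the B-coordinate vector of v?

[3, 2]

[v]_B is the unique c with M c = v, where M has columns g1, g2.
System: c_1 - 3c_2 = -3, 3c_1 - 2c_2 = 5; solving gives c_1 = 3, c_2 = 2.
Check: 3g1 + 2g2 = [-3, 5].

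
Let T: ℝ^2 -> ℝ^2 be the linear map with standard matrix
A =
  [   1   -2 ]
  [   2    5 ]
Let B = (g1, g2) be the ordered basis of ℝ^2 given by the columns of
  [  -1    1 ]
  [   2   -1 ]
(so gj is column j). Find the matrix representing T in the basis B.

The j-th column of [T]_B is [T(gj)]_B.
T(g1) = A g1 = [-5, 8] = 3g1 - 2g2, so column 1 is [3, -2].
Repeating for g2 and assembling the columns gives [[3, 0], [-2, 3]].

[[3, 0], [-2, 3]]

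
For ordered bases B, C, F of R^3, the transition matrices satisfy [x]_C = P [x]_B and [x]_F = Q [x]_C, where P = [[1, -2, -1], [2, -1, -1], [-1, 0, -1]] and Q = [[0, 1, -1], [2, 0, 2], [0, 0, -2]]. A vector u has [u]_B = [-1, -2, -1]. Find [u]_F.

[-1, 12, -4]

Composing the changes, [u]_F = Q P [u]_B.
Q P = [[3, -1, 0], [0, -4, -4], [2, 0, 2]]; applying this to [-1, -2, -1] gives [-1, 12, -4].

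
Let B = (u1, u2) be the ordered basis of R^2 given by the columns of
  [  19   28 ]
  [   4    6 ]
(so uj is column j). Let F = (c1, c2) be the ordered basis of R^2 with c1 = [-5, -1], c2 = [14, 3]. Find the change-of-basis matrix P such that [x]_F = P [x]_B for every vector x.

[[-1, 0], [1, 2]]

Let M have columns uj and N have columns cj. Then for every x, N [x]_F = x = M [x]_B, so P = N^(-1) M.
Since det N = -1, N^(-1) has integer entries; multiplying gives P = [[-1, 0], [1, 2]].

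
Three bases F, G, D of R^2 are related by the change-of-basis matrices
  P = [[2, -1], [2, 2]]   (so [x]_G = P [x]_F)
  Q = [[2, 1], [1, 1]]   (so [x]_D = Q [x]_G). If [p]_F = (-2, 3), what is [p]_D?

(-12, -5)

First [p]_G = P [p]_F = (-7, 2).
Then [p]_D = Q [p]_G = (-12, -5).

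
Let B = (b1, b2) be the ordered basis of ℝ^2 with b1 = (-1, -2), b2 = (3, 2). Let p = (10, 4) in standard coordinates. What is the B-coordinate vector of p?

We seek scalars with c_1 b1 + c_2 b2 = p; equivalently solve M c = p where the columns of M are b1, b2.
System: -c_1 + 3c_2 = 10, -2c_1 + 2c_2 = 4; solving gives c_1 = 2, c_2 = 4.
Check: 2b1 + 4b2 = (10, 4).

(2, 4)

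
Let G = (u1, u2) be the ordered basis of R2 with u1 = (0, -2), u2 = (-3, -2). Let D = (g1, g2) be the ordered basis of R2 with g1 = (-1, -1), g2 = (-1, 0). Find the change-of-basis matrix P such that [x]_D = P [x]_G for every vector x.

[[2, 2], [-2, 1]]

Let M have columns uj and N have columns gj. Then for every x, N [x]_D = x = M [x]_G, so P = N^(-1) M.
Since det N = -1, N^(-1) has integer entries; multiplying gives P = [[2, 2], [-2, 1]].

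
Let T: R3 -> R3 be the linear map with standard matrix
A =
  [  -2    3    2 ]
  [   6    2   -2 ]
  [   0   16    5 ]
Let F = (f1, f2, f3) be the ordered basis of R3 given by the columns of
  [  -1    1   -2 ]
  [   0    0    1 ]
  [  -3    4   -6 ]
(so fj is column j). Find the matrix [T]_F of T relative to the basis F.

Let P have columns f1, ..., f3. Then [T]_F = P^(-1) A P.
Here det P = 1, so P^(-1) is integer; computing A P first and then P^(-1)(A P) gives [[1, 0, 2], [-3, 2, 1], [0, -2, 2]].

[[1, 0, 2], [-3, 2, 1], [0, -2, 2]]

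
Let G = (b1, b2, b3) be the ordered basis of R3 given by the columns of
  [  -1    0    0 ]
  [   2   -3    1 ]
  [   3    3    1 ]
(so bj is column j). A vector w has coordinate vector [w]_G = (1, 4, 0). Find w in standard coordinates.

w = M [w]_G, where M has columns b1, ..., b3.
Carrying out the matrix-vector product, w = (-1, -10, 15).

(-1, -10, 15)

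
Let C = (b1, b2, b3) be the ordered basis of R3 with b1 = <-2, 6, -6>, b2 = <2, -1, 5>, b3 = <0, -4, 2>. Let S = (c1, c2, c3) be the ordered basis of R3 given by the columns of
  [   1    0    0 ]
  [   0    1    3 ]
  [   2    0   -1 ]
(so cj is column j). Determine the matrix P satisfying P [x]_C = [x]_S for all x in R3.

Take x = bj: its C-coordinates are the j-th standard unit vector, so P e_j — column j of P — equals [bj]_S.
b1 = -2c1 + 0·c2 + 2c3, giving column 1 = <-2, 0, 2>; repeating for each j gives P = [[-2, 2, 0], [0, 2, 2], [2, -1, -2]].

[[-2, 2, 0], [0, 2, 2], [2, -1, -2]]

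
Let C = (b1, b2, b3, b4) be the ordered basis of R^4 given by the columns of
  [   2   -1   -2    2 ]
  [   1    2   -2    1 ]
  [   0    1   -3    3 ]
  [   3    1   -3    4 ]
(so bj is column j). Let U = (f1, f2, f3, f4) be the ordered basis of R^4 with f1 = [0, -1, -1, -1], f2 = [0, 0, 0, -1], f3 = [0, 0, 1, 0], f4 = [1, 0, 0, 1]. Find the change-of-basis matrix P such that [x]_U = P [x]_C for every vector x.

Column j of P is [bj]_U, since P maps C-coordinates to U-coordinates.
Expressing b1 in U: b1 = -f1 + 0·f2 - f3 + 2f4, so column 1 of P is [-1, 0, -1, 2].
Doing the same for each bj gives P = [[-1, -2, 2, -1], [0, 0, -1, -1], [-1, -1, -1, 2], [2, -1, -2, 2]].

[[-1, -2, 2, -1], [0, 0, -1, -1], [-1, -1, -1, 2], [2, -1, -2, 2]]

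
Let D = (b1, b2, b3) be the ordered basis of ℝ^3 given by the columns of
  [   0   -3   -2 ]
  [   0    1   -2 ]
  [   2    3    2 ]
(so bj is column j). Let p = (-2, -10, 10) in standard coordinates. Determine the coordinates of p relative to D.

(4, -2, 4)

[p]_D is the unique c with M c = p, where M has columns b1, ..., b3.
Gaussian elimination on [M | p] yields c = (4, -2, 4).
Check: 4b1 - 2b2 + 4b3 = (-2, -10, 10).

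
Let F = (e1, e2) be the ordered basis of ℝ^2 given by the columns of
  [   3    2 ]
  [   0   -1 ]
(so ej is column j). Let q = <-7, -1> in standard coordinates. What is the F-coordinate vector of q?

<-3, 1>

[q]_F is the unique c with M c = q, where M has columns e1, e2.
System: 3c_1 + 2c_2 = -7, 0c_1 - c_2 = -1; solving gives c_1 = -3, c_2 = 1.
Check: -3e1 + e2 = <-7, -1>.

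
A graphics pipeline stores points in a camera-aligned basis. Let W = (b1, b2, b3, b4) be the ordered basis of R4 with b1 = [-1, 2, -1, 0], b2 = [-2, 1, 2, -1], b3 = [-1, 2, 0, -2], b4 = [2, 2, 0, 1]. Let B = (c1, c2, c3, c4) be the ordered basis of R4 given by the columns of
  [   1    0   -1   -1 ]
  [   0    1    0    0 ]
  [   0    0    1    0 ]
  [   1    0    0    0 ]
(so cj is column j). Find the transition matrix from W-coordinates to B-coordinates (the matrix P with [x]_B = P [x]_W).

[[0, -1, -2, 1], [2, 1, 2, 2], [-1, 2, 0, 0], [2, -1, -1, -1]]

Column j of P is [bj]_B, since P maps W-coordinates to B-coordinates.
Expressing b1 in B: b1 = 0·c1 + 2c2 - c3 + 2c4, so column 1 of P is [0, 2, -1, 2].
Doing the same for each bj gives P = [[0, -1, -2, 1], [2, 1, 2, 2], [-1, 2, 0, 0], [2, -1, -1, -1]].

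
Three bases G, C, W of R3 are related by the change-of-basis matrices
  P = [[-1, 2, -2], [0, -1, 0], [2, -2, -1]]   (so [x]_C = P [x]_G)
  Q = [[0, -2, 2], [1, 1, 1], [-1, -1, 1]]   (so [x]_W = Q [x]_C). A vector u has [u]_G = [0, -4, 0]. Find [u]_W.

[8, 4, 12]

First [u]_C = P [u]_G = [-8, 4, 8].
Then [u]_W = Q [u]_C = [8, 4, 12].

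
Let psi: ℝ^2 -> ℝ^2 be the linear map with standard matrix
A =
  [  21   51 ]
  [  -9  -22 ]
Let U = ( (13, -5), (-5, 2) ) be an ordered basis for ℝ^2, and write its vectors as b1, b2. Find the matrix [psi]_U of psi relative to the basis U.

[[1, -1], [-1, -2]]

With P the matrix whose columns are b1, b2, [psi]_U = P^(-1) A P.
Column by column: psi(b1) = A b1 = (18, -7); its U-coordinates (1, -1) give column 1.
Continuing for each basis vector yields [psi]_U = [[1, -1], [-1, -2]].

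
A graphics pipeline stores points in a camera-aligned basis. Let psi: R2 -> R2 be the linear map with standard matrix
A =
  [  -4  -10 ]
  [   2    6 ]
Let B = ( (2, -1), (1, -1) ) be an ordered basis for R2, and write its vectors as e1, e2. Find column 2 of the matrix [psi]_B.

(2, 2)

Column 2 of [psi]_B is the B-coordinate vector of psi(e2).
In standard coordinates psi(e2) = A e2 = (6, -4).
Converting to B: (6, -4) = 2e1 + 2e2, so the coordinate vector is (2, 2).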